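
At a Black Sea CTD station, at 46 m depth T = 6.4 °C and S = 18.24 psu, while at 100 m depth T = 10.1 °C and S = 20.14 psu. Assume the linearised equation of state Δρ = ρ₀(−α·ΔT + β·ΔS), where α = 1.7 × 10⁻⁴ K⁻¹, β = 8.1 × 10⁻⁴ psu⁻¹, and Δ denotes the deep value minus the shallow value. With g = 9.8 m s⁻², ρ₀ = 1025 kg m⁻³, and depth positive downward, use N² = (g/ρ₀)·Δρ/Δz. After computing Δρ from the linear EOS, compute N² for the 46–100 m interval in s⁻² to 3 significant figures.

ΔT = +3.7 K, ΔS = +1.90 psu (deep − shallow).
Δρ/ρ₀ = −αΔT + βΔS = -6.29 × 10⁻⁴ + 1.539 × 10⁻³ = 9.10 × 10⁻⁴, so Δρ ≈ 0.9327 kg m⁻³.
N² = (g/ρ₀)·Δρ/Δz = g·(Δρ/ρ₀)/Δz = 9.8 × 9.10 × 10⁻⁴ / 54 = 1.6515 × 10⁻⁴ s⁻² ≈ 1.65 × 10⁻⁴ s⁻².

1.65 × 10⁻⁴ s⁻²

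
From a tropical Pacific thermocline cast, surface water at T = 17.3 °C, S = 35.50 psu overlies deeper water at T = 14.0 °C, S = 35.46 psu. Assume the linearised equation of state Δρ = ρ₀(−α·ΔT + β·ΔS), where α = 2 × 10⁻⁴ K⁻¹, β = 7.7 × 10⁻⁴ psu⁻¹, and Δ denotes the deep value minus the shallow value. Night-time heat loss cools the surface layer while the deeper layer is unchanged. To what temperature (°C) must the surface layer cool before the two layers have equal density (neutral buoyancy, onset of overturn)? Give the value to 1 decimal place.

Neutral buoyancy requires Δρ = 0, i.e. −α(T_deep − T_surf′) + β(S_deep − S_surf) = 0.
T_surf′ = T_deep − (β/α)·ΔS = 14.0 − (7.7 × 10⁻⁴/2 × 10⁻⁴)·(-0.04) = 14.154 °C.
Cooling required: 17.3 − (14.154) = 3.146 °C.

14.2 °C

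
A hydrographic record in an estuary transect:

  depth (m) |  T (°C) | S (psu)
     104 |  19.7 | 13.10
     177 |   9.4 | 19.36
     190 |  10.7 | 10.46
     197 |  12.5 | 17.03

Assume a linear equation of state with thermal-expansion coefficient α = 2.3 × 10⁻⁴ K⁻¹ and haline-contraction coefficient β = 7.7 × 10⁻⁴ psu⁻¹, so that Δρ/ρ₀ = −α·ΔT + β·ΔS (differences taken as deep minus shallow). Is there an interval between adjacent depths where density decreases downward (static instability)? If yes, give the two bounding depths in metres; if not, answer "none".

177–190 m

Evaluate Δρ/ρ₀ = −αΔT + βΔS across each adjacent pair:
  104–177 m: −αΔT+βΔS = −(2.3 × 10⁻⁴)(-10.3)+(7.7 × 10⁻⁴)(+6.26) = 7.2 × 10⁻³ → stable
  177–190 m: −αΔT+βΔS = −(2.3 × 10⁻⁴)(+1.3)+(7.7 × 10⁻⁴)(-8.90) = -7.2 × 10⁻³ → UNSTABLE
  190–197 m: −αΔT+βΔS = −(2.3 × 10⁻⁴)(+1.8)+(7.7 × 10⁻⁴)(+6.57) = 4.6 × 10⁻³ → stable
The 177–190 m interval has Δρ < 0: lighter water underlies denser water.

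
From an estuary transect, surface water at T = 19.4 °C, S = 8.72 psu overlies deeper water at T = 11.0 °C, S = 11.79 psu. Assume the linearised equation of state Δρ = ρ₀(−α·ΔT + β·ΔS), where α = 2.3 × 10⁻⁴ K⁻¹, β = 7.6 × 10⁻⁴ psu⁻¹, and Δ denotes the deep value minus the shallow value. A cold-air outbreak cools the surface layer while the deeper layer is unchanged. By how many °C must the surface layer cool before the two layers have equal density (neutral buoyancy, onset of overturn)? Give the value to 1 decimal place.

Neutral buoyancy requires Δρ = 0, i.e. −α(T_deep − T_surf′) + β(S_deep − S_surf) = 0.
T_surf′ = T_deep − (β/α)·ΔS = 11.0 − (7.6 × 10⁻⁴/2.3 × 10⁻⁴)·(+3.07) = 0.856 °C.
Cooling required: 19.4 − (0.856) = 18.544 °C.

18.5 °C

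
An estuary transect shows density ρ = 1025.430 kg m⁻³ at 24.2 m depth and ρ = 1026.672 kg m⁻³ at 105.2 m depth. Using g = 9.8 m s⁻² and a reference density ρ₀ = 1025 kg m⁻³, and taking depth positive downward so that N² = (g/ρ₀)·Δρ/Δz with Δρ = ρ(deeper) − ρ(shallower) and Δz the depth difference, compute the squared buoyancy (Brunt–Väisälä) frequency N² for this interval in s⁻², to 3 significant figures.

Δρ = 1026.672 − 1025.430 = 1.242 kg m⁻³ over Δz = 105.2 − 24.2 = 81 m.
N² = (9.8/1025) × (1.242/81) = 1.4660 × 10⁻⁴ s⁻² ≈ 1.47 × 10⁻⁴ s⁻².

1.47 × 10⁻⁴ s⁻²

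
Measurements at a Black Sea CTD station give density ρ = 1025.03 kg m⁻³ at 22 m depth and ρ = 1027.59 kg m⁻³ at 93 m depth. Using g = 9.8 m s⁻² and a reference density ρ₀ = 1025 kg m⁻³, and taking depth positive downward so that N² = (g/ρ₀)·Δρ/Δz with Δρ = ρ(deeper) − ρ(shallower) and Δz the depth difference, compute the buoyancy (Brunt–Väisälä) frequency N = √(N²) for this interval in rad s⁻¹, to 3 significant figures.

0.0186 rad s⁻¹

Δρ = 1027.59 − 1025.03 = 2.56 kg m⁻³ over Δz = 93 − 22 = 71 m.
N² = (9.8/1025) × (2.56/71) = 3.4473 × 10⁻⁴ s⁻².
N = √(3.4473 × 10⁻⁴) = 0.018567 rad s⁻¹ ≈ 0.0186 rad s⁻¹.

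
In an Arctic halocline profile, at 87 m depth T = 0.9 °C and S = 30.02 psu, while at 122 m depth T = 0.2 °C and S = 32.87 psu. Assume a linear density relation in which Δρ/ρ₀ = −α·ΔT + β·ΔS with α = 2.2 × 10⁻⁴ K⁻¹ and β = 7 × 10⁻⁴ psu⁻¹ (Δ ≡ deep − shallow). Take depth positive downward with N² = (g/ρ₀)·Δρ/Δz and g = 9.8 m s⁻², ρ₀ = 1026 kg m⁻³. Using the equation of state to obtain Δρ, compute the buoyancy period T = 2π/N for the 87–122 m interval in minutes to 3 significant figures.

4.27 min

ΔT = -0.7 K, ΔS = +2.85 psu (deep − shallow).
Δρ/ρ₀ = −αΔT + βΔS = 1.54 × 10⁻⁴ + 1.995 × 10⁻³ = 2.149 × 10⁻³, so Δρ ≈ 2.205 kg m⁻³.
N² = (g/ρ₀)·Δρ/Δz = g·(Δρ/ρ₀)/Δz = 9.8 × 2.149 × 10⁻³ / 35 = 6.0172 × 10⁻⁴ s⁻².
N = √(6.0172 × 10⁻⁴) = 0.024530 rad s⁻¹ → T = 2π/N = 256.14 s = 4.2690 min ≈ 4.27 min.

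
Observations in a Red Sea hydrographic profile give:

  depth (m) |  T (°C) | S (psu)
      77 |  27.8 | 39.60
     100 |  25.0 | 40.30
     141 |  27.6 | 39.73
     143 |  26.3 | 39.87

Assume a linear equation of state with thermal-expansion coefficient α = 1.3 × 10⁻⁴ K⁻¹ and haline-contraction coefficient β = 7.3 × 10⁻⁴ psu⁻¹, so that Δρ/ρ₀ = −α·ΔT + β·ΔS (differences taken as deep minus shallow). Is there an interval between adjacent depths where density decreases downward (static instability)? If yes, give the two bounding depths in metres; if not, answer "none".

Evaluate Δρ/ρ₀ = −αΔT + βΔS across each adjacent pair:
  77–100 m: −αΔT+βΔS = −(1.3 × 10⁻⁴)(-2.8)+(7.3 × 10⁻⁴)(+0.70) = 8.7 × 10⁻⁴ → stable
  100–141 m: −αΔT+βΔS = −(1.3 × 10⁻⁴)(+2.6)+(7.3 × 10⁻⁴)(-0.57) = -7.5 × 10⁻⁴ → UNSTABLE
  141–143 m: −αΔT+βΔS = −(1.3 × 10⁻⁴)(-1.3)+(7.3 × 10⁻⁴)(+0.14) = 2.7 × 10⁻⁴ → stable
The 100–141 m interval has Δρ < 0: lighter water underlies denser water.

100–141 m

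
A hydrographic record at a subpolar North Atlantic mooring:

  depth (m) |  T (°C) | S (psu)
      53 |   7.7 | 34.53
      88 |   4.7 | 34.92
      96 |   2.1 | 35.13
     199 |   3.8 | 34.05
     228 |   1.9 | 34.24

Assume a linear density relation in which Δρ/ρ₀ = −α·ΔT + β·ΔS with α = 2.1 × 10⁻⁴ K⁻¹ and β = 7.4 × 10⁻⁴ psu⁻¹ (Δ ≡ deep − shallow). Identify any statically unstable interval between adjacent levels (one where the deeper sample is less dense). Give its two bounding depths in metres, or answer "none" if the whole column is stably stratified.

Evaluate Δρ/ρ₀ = −αΔT + βΔS across each adjacent pair:
  53–88 m: −αΔT+βΔS = −(2.1 × 10⁻⁴)(-3.0)+(7.4 × 10⁻⁴)(+0.39) = 9.2 × 10⁻⁴ → stable
  88–96 m: −αΔT+βΔS = −(2.1 × 10⁻⁴)(-2.6)+(7.4 × 10⁻⁴)(+0.21) = 7.0 × 10⁻⁴ → stable
  96–199 m: −αΔT+βΔS = −(2.1 × 10⁻⁴)(+1.7)+(7.4 × 10⁻⁴)(-1.08) = -1.2 × 10⁻³ → UNSTABLE
  199–228 m: −αΔT+βΔS = −(2.1 × 10⁻⁴)(-1.9)+(7.4 × 10⁻⁴)(+0.19) = 5.4 × 10⁻⁴ → stable
The 96–199 m interval has Δρ < 0: lighter water underlies denser water.

96–199 m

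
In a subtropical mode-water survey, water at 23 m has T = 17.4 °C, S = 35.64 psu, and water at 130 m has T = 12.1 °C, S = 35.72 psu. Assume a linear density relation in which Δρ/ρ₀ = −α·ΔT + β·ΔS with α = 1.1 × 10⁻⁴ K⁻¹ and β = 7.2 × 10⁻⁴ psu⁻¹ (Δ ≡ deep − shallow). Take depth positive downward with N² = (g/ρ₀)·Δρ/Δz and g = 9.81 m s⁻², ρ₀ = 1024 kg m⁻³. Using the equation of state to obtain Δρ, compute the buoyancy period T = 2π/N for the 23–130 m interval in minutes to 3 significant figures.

ΔT = -5.3 K, ΔS = +0.08 psu (deep − shallow).
Δρ/ρ₀ = −αΔT + βΔS = 5.83 × 10⁻⁴ + 5.76 × 10⁻⁵ = 6.406 × 10⁻⁴, so Δρ ≈ 0.6560 kg m⁻³.
N² = (g/ρ₀)·Δρ/Δz = g·(Δρ/ρ₀)/Δz = 9.81 × 6.406 × 10⁻⁴ / 107 = 5.8732 × 10⁻⁵ s⁻².
N = √(5.8732 × 10⁻⁵) = 7.6637 × 10⁻³ rad s⁻¹ → T = 2π/N = 819.86 s = 13.664 min ≈ 13.7 min.

13.7 min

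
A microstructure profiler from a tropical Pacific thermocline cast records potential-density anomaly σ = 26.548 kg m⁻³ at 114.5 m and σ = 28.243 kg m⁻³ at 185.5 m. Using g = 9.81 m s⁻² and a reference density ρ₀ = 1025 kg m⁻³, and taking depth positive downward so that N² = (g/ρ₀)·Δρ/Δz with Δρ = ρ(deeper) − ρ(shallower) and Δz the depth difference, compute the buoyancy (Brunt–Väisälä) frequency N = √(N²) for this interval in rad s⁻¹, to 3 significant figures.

Δρ = 1028.243 − 1026.548 = 1.695 kg m⁻³ over Δz = 185.5 − 114.5 = 71 m.
N² = (9.81/1025) × (1.695/71) = 2.2848 × 10⁻⁴ s⁻².
N = √(2.2848 × 10⁻⁴) = 0.015116 rad s⁻¹ ≈ 0.0151 rad s⁻¹.

0.0151 rad s⁻¹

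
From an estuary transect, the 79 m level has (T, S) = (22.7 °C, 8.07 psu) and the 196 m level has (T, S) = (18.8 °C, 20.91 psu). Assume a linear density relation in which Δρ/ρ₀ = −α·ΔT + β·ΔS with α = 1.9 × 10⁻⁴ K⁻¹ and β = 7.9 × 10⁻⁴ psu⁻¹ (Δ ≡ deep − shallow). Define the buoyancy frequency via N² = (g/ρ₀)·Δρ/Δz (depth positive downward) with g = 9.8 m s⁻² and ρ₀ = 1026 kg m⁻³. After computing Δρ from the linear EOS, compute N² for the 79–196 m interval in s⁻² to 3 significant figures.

ΔT = -3.9 K, ΔS = +12.84 psu (deep − shallow).
Δρ/ρ₀ = −αΔT + βΔS = 7.41 × 10⁻⁴ + 0.0101436 = 0.0108846, so Δρ ≈ 11.17 kg m⁻³.
N² = (g/ρ₀)·Δρ/Δz = g·(Δρ/ρ₀)/Δz = 9.8 × 0.0108846 / 117 = 9.1170 × 10⁻⁴ s⁻² ≈ 9.12 × 10⁻⁴ s⁻².

9.12 × 10⁻⁴ s⁻²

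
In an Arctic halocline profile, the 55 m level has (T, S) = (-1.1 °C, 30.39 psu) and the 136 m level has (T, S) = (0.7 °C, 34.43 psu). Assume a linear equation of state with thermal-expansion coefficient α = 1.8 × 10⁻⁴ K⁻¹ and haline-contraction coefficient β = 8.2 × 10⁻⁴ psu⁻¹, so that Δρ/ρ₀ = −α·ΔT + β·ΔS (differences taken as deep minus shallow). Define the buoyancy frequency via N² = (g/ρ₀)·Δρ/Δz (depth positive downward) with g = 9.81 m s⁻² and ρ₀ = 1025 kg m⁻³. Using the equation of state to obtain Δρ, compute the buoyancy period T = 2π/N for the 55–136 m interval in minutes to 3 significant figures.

5.50 min

ΔT = +1.8 K, ΔS = +4.04 psu (deep − shallow).
Δρ/ρ₀ = −αΔT + βΔS = -3.24 × 10⁻⁴ + 3.3128 × 10⁻³ = 2.9888 × 10⁻³, so Δρ ≈ 3.064 kg m⁻³.
N² = (g/ρ₀)·Δρ/Δz = g·(Δρ/ρ₀)/Δz = 9.81 × 2.9888 × 10⁻³ / 81 = 3.6198 × 10⁻⁴ s⁻².
N = √(3.6198 × 10⁻⁴) = 0.019026 rad s⁻¹ → T = 2π/N = 330.24 s = 5.5040 min ≈ 5.50 min.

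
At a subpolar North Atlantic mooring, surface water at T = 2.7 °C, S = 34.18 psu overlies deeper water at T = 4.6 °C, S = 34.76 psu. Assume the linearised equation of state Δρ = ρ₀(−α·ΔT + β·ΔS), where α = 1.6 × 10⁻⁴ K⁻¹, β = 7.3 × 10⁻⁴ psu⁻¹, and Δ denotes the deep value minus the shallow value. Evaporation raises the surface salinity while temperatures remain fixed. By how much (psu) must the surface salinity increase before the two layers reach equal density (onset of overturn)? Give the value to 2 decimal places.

Neutral buoyancy requires −α(T_deep − T_surf) + β(S_deep − S_surf′) = 0.
S_surf′ = S_deep − (α/β)·ΔT = 34.76 − (1.6 × 10⁻⁴/7.3 × 10⁻⁴)·(+1.9) = 34.3436 psu.
Increase required: 34.3436 − 34.18 = 0.1636 psu.

0.16 psu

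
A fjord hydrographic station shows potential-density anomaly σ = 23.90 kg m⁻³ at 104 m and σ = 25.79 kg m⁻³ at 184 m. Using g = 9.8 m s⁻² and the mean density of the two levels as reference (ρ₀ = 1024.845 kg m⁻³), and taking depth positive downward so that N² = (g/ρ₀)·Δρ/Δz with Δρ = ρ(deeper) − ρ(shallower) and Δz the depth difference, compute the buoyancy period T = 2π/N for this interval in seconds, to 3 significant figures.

Δρ = 1025.79 − 1023.90 = 1.89 kg m⁻³ over Δz = 184 − 104 = 80 m.
N² = (9.8/1024.845) × (1.89/80) = 2.2591 × 10⁻⁴ s⁻².
N = √(2.2591 × 10⁻⁴) = 0.015030 rad s⁻¹, so T = 2π/N = 418.04 s ≈ 418 s.

418 s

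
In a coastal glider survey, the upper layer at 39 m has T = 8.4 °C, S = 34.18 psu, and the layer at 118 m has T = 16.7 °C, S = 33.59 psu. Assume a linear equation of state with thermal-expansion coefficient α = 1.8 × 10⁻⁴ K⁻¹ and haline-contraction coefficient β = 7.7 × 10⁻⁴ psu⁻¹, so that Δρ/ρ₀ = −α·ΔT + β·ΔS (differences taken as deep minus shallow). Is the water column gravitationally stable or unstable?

ΔT = 16.7 − 8.4 = +8.3 K and ΔS = 33.59 − 34.18 = -0.59 psu (deep − shallow).
−αΔT = -1.494 × 10⁻³; βΔS = -4.543 × 10⁻⁴; sum Δρ/ρ₀ = -1.9483 × 10⁻³.
Δρ/ρ₀ < 0, so Δρ < 0: deeper water is lighter → statically unstable; the column would overturn.

unstable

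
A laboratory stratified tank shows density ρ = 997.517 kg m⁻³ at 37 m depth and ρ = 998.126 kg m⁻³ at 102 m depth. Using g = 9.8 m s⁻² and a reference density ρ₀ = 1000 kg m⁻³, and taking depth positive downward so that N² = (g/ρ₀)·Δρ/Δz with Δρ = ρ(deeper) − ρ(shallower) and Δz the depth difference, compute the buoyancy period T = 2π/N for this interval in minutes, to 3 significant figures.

Δρ = 998.126 − 997.517 = 0.609 kg m⁻³ over Δz = 102 − 37 = 65 m.
N² = (9.8/1000) × (0.609/65) = 9.1818 × 10⁻⁵ s⁻².
N = √(9.1818 × 10⁻⁵) = 9.5822 × 10⁻³ rad s⁻¹, so T = 2π/N = 655.71 s = 10.929 min ≈ 10.9 min.

10.9 min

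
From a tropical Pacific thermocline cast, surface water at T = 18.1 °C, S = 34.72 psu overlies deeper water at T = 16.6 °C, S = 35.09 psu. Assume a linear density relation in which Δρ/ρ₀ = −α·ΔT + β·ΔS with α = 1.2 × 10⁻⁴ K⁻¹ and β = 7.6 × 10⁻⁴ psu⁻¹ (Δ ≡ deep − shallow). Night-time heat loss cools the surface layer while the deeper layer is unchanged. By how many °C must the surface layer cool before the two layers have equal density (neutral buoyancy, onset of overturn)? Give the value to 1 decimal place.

3.8 °C

Neutral buoyancy requires Δρ = 0, i.e. −α(T_deep − T_surf′) + β(S_deep − S_surf) = 0.
T_surf′ = T_deep − (β/α)·ΔS = 16.6 − (7.6 × 10⁻⁴/1.2 × 10⁻⁴)·(+0.37) = 14.257 °C.
Cooling required: 18.1 − (14.257) = 3.843 °C.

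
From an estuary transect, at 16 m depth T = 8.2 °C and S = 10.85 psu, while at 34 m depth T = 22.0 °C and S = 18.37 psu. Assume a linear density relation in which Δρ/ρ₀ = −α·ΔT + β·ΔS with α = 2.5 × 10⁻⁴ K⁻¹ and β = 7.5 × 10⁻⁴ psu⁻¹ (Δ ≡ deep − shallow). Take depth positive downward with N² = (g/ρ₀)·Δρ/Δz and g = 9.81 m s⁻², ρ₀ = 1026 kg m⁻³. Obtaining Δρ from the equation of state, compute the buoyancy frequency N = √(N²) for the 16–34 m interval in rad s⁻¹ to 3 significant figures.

0.0345 rad s⁻¹

ΔT = +13.8 K, ΔS = +7.52 psu (deep − shallow).
Δρ/ρ₀ = −αΔT + βΔS = -3.45 × 10⁻³ + 5.64 × 10⁻³ = 2.19 × 10⁻³, so Δρ ≈ 2.247 kg m⁻³.
N² = (g/ρ₀)·Δρ/Δz = g·(Δρ/ρ₀)/Δz = 9.81 × 2.19 × 10⁻³ / 18 = 1.1935 × 10⁻³ s⁻².
N = √(1.1935 × 10⁻³) = 0.034547 rad s⁻¹ ≈ 0.0345 rad s⁻¹.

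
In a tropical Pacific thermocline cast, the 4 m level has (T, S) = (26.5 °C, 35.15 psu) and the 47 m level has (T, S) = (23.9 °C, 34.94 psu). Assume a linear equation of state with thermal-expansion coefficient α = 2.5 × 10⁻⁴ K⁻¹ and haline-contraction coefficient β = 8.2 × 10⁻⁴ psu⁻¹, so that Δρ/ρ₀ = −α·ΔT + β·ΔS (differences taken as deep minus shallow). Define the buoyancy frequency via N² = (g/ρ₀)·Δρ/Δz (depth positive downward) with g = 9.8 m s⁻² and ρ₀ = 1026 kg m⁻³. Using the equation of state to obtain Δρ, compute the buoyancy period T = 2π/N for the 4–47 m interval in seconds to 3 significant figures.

602 s

ΔT = -2.6 K, ΔS = -0.21 psu (deep − shallow).
Δρ/ρ₀ = −αΔT + βΔS = 6.50 × 10⁻⁴ − 1.722 × 10⁻⁴ = 4.778 × 10⁻⁴, so Δρ ≈ 0.4902 kg m⁻³.
N² = (g/ρ₀)·Δρ/Δz = g·(Δρ/ρ₀)/Δz = 9.8 × 4.778 × 10⁻⁴ / 43 = 1.0889 × 10⁻⁴ s⁻².
N = √(1.0889 × 10⁻⁴) = 0.010435 rad s⁻¹ → T = 2π/N = 602.13 s ≈ 602 s.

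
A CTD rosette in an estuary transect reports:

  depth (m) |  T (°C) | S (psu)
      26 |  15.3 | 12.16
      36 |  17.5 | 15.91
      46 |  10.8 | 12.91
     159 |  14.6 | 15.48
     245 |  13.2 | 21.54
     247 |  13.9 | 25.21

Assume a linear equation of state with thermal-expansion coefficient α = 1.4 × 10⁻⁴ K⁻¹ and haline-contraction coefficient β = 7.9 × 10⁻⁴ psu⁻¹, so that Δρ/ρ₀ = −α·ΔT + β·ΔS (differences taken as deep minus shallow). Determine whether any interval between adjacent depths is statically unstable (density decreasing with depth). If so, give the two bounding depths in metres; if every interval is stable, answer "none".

36–46 m

Evaluate Δρ/ρ₀ = −αΔT + βΔS across each adjacent pair:
  26–36 m: −αΔT+βΔS = −(1.4 × 10⁻⁴)(+2.2)+(7.9 × 10⁻⁴)(+3.75) = 2.7 × 10⁻³ → stable
  36–46 m: −αΔT+βΔS = −(1.4 × 10⁻⁴)(-6.7)+(7.9 × 10⁻⁴)(-3.00) = -1.4 × 10⁻³ → UNSTABLE
  46–159 m: −αΔT+βΔS = −(1.4 × 10⁻⁴)(+3.8)+(7.9 × 10⁻⁴)(+2.57) = 1.5 × 10⁻³ → stable
  159–245 m: −αΔT+βΔS = −(1.4 × 10⁻⁴)(-1.4)+(7.9 × 10⁻⁴)(+6.06) = 5.0 × 10⁻³ → stable
  245–247 m: −αΔT+βΔS = −(1.4 × 10⁻⁴)(+0.7)+(7.9 × 10⁻⁴)(+3.67) = 2.8 × 10⁻³ → stable
The 36–46 m interval has Δρ < 0: lighter water underlies denser water.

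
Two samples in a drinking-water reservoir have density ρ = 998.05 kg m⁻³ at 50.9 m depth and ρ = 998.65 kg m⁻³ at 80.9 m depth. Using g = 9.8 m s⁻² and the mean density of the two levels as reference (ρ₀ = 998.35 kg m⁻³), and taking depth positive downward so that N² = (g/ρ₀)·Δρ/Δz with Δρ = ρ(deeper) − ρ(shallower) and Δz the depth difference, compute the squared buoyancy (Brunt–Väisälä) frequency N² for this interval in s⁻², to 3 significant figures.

Δρ = 998.65 − 998.05 = 0.60 kg m⁻³ over Δz = 80.9 − 50.9 = 30 m.
N² = (9.8/998.35) × (0.60/30) = 1.9632 × 10⁻⁴ s⁻² ≈ 1.96 × 10⁻⁴ s⁻².
A positive N² confirms static stability across the interval.

1.96 × 10⁻⁴ s⁻²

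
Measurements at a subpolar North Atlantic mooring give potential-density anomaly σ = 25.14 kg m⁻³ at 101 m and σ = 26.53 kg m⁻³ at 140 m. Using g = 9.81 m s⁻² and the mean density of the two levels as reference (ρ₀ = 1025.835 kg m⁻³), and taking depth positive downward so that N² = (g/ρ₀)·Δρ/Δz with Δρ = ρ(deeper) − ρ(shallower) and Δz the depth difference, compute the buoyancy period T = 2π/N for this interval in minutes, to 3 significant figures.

Δρ = 1026.53 − 1025.14 = 1.39 kg m⁻³ over Δz = 140 − 101 = 39 m.
N² = (9.81/1025.835) × (1.39/39) = 3.4083 × 10⁻⁴ s⁻².
N = √(3.4083 × 10⁻⁴) = 0.018462 rad s⁻¹, so T = 2π/N = 340.33 s = 5.6722 min ≈ 5.67 min.

5.67 min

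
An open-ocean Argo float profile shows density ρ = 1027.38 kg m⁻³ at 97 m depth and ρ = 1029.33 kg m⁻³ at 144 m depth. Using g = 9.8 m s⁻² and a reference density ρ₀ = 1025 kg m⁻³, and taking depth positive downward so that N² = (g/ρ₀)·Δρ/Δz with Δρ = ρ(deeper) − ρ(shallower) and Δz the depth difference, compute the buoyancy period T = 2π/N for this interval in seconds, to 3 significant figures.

Δρ = 1029.33 − 1027.38 = 1.95 kg m⁻³ over Δz = 144 − 97 = 47 m.
N² = (9.8/1025) × (1.95/47) = 3.9668 × 10⁻⁴ s⁻².
N = √(3.9668 × 10⁻⁴) = 0.019917 rad s⁻¹, so T = 2π/N = 315.47 s ≈ 315 s.
N² > 0, so the interval is statically stable.

315 s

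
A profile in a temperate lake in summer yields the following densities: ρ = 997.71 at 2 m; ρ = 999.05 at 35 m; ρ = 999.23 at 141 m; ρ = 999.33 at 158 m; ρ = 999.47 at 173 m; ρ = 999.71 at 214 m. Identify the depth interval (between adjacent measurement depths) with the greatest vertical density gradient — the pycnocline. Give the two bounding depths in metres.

2–35 m

Compute the density gradient over each adjacent pair:
  2–35 m: Δρ/Δz = 1.34/33 = 0.041 kg m⁻⁴
  35–141 m: Δρ/Δz = 0.18/106 = 1.7 × 10⁻³ kg m⁻⁴
  141–158 m: Δρ/Δz = 0.10/17 = 5.9 × 10⁻³ kg m⁻⁴
  158–173 m: Δρ/Δz = 0.14/15 = 9.3 × 10⁻³ kg m⁻⁴
  173–214 m: Δρ/Δz = 0.24/41 = 5.9 × 10⁻³ kg m⁻⁴
The largest gradient is in the 2–35 m interval — the pycnocline.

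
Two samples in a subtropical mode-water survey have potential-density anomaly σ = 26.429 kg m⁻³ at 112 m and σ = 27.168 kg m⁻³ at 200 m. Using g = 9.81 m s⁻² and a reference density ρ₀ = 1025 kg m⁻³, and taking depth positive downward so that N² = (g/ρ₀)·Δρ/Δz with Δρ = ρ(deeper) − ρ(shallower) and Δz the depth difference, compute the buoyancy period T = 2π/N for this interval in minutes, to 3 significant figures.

11.7 min

Δρ = 1027.168 − 1026.429 = 0.739 kg m⁻³ over Δz = 200 − 112 = 88 m.
N² = (9.81/1025) × (0.739/88) = 8.0372 × 10⁻⁵ s⁻².
N = √(8.0372 × 10⁻⁵) = 8.9650 × 10⁻³ rad s⁻¹, so T = 2π/N = 700.86 s = 11.681 min ≈ 11.7 min.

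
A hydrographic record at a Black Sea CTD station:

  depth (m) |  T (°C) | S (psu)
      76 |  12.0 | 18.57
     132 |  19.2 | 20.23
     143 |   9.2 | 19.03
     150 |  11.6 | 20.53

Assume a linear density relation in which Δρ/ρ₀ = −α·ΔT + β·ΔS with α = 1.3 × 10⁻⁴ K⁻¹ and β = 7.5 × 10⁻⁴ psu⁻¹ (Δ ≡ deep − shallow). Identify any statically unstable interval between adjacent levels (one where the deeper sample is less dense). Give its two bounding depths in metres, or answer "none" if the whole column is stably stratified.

Evaluate Δρ/ρ₀ = −αΔT + βΔS across each adjacent pair:
  76–132 m: −αΔT+βΔS = −(1.3 × 10⁻⁴)(+7.2)+(7.5 × 10⁻⁴)(+1.66) = 3.1 × 10⁻⁴ → stable
  132–143 m: −αΔT+βΔS = −(1.3 × 10⁻⁴)(-10.0)+(7.5 × 10⁻⁴)(-1.20) = 4.0 × 10⁻⁴ → stable
  143–150 m: −αΔT+βΔS = −(1.3 × 10⁻⁴)(+2.4)+(7.5 × 10⁻⁴)(+1.50) = 8.1 × 10⁻⁴ → stable
Every interval has Δρ > 0: the column is stably stratified throughout.

none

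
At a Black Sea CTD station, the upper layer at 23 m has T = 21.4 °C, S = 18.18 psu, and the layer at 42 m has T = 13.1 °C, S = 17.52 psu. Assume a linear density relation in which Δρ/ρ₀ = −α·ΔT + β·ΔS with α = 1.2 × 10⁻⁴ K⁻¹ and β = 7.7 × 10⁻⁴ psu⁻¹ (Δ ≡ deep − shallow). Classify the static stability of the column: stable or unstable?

stable

ΔT = 13.1 − 21.4 = -8.3 K and ΔS = 17.52 − 18.18 = -0.66 psu (deep − shallow).
−αΔT = 9.96 × 10⁻⁴; βΔS = -5.082 × 10⁻⁴; sum Δρ/ρ₀ = 4.878 × 10⁻⁴.
Δρ/ρ₀ > 0, so Δρ > 0: deeper water is denser → statically stable.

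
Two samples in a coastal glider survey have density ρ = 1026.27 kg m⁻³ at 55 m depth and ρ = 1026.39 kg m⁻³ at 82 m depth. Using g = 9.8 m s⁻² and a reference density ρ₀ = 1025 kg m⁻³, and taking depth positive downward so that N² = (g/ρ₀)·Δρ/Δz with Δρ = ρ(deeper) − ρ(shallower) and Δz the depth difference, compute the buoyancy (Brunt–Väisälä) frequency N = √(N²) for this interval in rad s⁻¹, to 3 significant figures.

Δρ = 1026.39 − 1026.27 = 0.12 kg m⁻³ over Δz = 82 − 55 = 27 m.
N² = (9.8/1025) × (0.12/27) = 4.2493 × 10⁻⁵ s⁻².
N = √(4.2493 × 10⁻⁵) = 6.5187 × 10⁻³ rad s⁻¹ ≈ 6.52 × 10⁻³ rad s⁻¹.

6.52 × 10⁻³ rad s⁻¹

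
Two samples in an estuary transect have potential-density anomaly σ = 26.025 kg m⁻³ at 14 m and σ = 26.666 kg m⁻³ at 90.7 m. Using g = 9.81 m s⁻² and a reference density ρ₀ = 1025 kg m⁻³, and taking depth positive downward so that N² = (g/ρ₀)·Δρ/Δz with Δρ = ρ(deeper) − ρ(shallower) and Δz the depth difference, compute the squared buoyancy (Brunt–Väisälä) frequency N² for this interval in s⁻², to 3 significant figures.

8.00 × 10⁻⁵ s⁻²

Δρ = 1026.666 − 1026.025 = 0.641 kg m⁻³ over Δz = 90.7 − 14 = 76.7 m.
N² = (9.81/1025) × (0.641/76.7) = 7.9985 × 10⁻⁵ s⁻² ≈ 8.00 × 10⁻⁵ s⁻².
N² > 0, so the interval is statically stable.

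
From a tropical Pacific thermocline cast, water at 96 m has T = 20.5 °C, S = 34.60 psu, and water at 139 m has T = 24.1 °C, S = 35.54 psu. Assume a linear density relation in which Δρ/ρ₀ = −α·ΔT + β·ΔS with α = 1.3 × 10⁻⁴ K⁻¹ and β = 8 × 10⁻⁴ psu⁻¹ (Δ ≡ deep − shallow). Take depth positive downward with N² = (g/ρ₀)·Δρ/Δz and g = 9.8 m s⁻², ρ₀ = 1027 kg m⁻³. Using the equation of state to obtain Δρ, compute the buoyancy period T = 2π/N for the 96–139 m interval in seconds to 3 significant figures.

ΔT = +3.6 K, ΔS = +0.94 psu (deep − shallow).
Δρ/ρ₀ = −αΔT + βΔS = -4.68 × 10⁻⁴ + 7.52 × 10⁻⁴ = 2.84 × 10⁻⁴, so Δρ ≈ 0.2917 kg m⁻³.
N² = (g/ρ₀)·Δρ/Δz = g·(Δρ/ρ₀)/Δz = 9.8 × 2.84 × 10⁻⁴ / 43 = 6.4726 × 10⁻⁵ s⁻².
N = √(6.4726 × 10⁻⁵) = 8.0452 × 10⁻³ rad s⁻¹ → T = 2π/N = 780.99 s ≈ 781 s.

781 s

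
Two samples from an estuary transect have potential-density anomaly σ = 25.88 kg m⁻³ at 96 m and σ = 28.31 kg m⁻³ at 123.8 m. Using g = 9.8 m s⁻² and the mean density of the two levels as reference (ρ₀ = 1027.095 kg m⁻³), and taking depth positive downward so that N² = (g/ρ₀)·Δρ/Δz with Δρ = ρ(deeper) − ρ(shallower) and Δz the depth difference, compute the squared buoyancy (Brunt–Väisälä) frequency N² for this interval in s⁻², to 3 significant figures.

Δρ = 1028.31 − 1025.88 = 2.43 kg m⁻³ over Δz = 123.8 − 96 = 27.8 m.
N² = (9.8/1027.095) × (2.43/27.8) = 8.3402 × 10⁻⁴ s⁻² ≈ 8.34 × 10⁻⁴ s⁻².
N² > 0, so the interval is statically stable.

8.34 × 10⁻⁴ s⁻²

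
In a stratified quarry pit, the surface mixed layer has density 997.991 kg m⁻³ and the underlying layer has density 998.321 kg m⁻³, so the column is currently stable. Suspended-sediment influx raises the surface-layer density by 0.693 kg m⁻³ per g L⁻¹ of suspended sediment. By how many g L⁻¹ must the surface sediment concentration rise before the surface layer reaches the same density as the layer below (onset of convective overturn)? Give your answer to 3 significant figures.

Density deficit of the surface layer: 998.321 − 997.991 = 0.33 kg m⁻³.
Required change = 0.33 / 0.693 = 0.476 g L⁻¹.

0.476 g L⁻¹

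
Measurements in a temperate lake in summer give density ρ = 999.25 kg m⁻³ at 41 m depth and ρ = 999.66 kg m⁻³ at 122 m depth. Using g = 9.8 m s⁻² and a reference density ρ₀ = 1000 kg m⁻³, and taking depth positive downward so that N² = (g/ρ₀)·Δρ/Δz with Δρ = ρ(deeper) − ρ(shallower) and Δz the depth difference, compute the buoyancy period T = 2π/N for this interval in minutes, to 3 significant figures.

Δρ = 999.66 − 999.25 = 0.41 kg m⁻³ over Δz = 122 − 41 = 81 m.
N² = (9.8/1000) × (0.41/81) = 4.9605 × 10⁻⁵ s⁻².
N = √(4.9605 × 10⁻⁵) = 7.0431 × 10⁻³ rad s⁻¹, so T = 2π/N = 892.11 s = 14.869 min ≈ 14.9 min.
N² > 0, so the interval is statically stable.

14.9 min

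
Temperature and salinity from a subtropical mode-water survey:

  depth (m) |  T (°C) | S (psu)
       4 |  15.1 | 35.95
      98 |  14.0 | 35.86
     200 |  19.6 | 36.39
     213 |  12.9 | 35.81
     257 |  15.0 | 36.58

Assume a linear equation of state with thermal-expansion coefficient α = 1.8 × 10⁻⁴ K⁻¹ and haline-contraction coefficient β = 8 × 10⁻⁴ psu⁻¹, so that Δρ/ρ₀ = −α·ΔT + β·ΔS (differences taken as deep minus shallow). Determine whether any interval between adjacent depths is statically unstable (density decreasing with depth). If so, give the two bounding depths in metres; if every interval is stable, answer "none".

Evaluate Δρ/ρ₀ = −αΔT + βΔS across each adjacent pair:
  4–98 m: −αΔT+βΔS = −(1.8 × 10⁻⁴)(-1.1)+(8 × 10⁻⁴)(-0.09) = 1.3 × 10⁻⁴ → stable
  98–200 m: −αΔT+βΔS = −(1.8 × 10⁻⁴)(+5.6)+(8 × 10⁻⁴)(+0.53) = -5.8 × 10⁻⁴ → UNSTABLE
  200–213 m: −αΔT+βΔS = −(1.8 × 10⁻⁴)(-6.7)+(8 × 10⁻⁴)(-0.58) = 7.4 × 10⁻⁴ → stable
  213–257 m: −αΔT+βΔS = −(1.8 × 10⁻⁴)(+2.1)+(8 × 10⁻⁴)(+0.77) = 2.4 × 10⁻⁴ → stable
The 98–200 m interval has Δρ < 0: lighter water underlies denser water.

98–200 m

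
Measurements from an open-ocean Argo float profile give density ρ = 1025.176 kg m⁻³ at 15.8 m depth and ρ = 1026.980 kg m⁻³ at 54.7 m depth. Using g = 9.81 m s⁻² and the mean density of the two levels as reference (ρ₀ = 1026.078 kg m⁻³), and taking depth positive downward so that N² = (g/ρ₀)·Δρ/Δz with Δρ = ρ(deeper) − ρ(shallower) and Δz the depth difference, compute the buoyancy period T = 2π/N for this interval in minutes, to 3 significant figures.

Δρ = 1026.980 − 1025.176 = 1.804 kg m⁻³ over Δz = 54.7 − 15.8 = 38.9 m.
N² = (9.81/1026.078) × (1.804/38.9) = 4.4338 × 10⁻⁴ s⁻².
N = √(4.4338 × 10⁻⁴) = 0.021057 rad s⁻¹, so T = 2π/N = 298.39 s = 4.9732 min ≈ 4.97 min.
A positive N² confirms static stability across the interval.

4.97 min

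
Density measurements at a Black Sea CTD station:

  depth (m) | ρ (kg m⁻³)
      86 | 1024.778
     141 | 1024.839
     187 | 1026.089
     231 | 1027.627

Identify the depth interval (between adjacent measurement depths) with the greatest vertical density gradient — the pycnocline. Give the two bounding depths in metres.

187–231 m

Compute the density gradient over each adjacent pair:
  86–141 m: Δρ/Δz = 0.061/55 = 1.1 × 10⁻³ kg m⁻⁴
  141–187 m: Δρ/Δz = 1.250/46 = 0.027 kg m⁻⁴
  187–231 m: Δρ/Δz = 1.538/44 = 0.035 kg m⁻⁴
The largest gradient is in the 187–231 m interval — the pycnocline.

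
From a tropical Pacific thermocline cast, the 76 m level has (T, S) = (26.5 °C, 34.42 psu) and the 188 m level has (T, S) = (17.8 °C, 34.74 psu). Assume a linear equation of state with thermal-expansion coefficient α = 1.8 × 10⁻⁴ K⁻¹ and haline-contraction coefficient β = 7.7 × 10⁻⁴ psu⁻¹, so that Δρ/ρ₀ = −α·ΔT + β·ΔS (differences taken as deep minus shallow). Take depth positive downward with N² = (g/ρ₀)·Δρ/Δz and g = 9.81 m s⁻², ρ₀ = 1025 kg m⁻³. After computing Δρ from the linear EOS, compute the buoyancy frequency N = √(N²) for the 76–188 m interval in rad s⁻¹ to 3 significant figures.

0.0126 rad s⁻¹

ΔT = -8.7 K, ΔS = +0.32 psu (deep − shallow).
Δρ/ρ₀ = −αΔT + βΔS = 1.566 × 10⁻³ + 2.464 × 10⁻⁴ = 1.8124 × 10⁻³, so Δρ ≈ 1.858 kg m⁻³.
N² = (g/ρ₀)·Δρ/Δz = g·(Δρ/ρ₀)/Δz = 9.81 × 1.8124 × 10⁻³ / 112 = 1.5875 × 10⁻⁴ s⁻².
N = √(1.5875 × 10⁻⁴) = 0.012600 rad s⁻¹ ≈ 0.0126 rad s⁻¹.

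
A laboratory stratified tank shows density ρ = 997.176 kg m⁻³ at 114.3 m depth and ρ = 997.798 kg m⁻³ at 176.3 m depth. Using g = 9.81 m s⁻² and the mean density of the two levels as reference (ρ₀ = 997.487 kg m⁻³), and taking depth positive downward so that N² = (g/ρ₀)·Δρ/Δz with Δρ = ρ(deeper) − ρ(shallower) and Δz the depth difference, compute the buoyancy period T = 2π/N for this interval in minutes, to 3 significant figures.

10.5 min

Δρ = 997.798 − 997.176 = 0.622 kg m⁻³ over Δz = 176.3 − 114.3 = 62 m.
N² = (9.81/997.487) × (0.622/62) = 9.8664 × 10⁻⁵ s⁻².
N = √(9.8664 × 10⁻⁵) = 9.9330 × 10⁻³ rad s⁻¹, so T = 2π/N = 632.56 s = 10.543 min ≈ 10.5 min.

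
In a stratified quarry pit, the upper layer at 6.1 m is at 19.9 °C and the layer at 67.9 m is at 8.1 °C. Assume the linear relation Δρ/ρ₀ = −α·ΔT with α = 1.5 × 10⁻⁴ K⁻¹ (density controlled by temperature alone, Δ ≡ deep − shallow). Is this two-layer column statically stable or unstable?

ΔT = 8.1 − 19.9 = -11.8 K, so Δρ/ρ₀ = −αΔT = 1.77 × 10⁻³.
Δρ/ρ₀ > 0, so Δρ > 0: deeper water is denser → statically stable.

stable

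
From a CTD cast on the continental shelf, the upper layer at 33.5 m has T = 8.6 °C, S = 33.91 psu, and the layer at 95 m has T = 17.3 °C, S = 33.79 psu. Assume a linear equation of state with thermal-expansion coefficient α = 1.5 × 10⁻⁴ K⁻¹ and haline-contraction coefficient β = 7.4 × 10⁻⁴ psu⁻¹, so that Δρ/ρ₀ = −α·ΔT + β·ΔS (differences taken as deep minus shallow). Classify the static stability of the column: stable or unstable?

ΔT = 17.3 − 8.6 = +8.7 K and ΔS = 33.79 − 33.91 = -0.12 psu (deep − shallow).
−αΔT = -1.305 × 10⁻³; βΔS = -8.88 × 10⁻⁵; sum Δρ/ρ₀ = -1.3938 × 10⁻³.
Δρ/ρ₀ < 0, so Δρ < 0: deeper water is lighter → statically unstable; the column would overturn.

unstable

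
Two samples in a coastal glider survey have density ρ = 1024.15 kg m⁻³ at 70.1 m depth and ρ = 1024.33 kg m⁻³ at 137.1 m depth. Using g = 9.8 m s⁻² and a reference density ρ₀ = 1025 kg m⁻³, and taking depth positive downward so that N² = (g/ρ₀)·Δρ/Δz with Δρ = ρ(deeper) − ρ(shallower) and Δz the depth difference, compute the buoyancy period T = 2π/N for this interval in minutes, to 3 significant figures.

20.7 min

Δρ = 1024.33 − 1024.15 = 0.18 kg m⁻³ over Δz = 137.1 − 70.1 = 67 m.
N² = (9.8/1025) × (0.18/67) = 2.5686 × 10⁻⁵ s⁻².
N = √(2.5686 × 10⁻⁵) = 5.0681 × 10⁻³ rad s⁻¹, so T = 2π/N = 1.2398 × 10³ s = 20.663 min ≈ 20.7 min.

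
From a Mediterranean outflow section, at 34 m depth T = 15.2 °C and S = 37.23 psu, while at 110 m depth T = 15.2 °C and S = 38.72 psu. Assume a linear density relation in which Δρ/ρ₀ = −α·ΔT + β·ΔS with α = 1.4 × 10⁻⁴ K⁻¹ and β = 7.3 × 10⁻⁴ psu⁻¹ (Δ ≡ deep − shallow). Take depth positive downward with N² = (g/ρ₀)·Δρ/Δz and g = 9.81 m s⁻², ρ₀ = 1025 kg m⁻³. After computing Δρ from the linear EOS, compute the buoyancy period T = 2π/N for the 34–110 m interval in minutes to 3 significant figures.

8.84 min

ΔT = +0.0 K, ΔS = +1.49 psu (deep − shallow).
Δρ/ρ₀ = −αΔT + βΔS = 0 + 1.0877 × 10⁻³ = 1.0877 × 10⁻³, so Δρ ≈ 1.115 kg m⁻³.
N² = (g/ρ₀)·Δρ/Δz = g·(Δρ/ρ₀)/Δz = 9.81 × 1.0877 × 10⁻³ / 76 = 1.4040 × 10⁻⁴ s⁻².
N = √(1.4040 × 10⁻⁴) = 0.011849 rad s⁻¹ → T = 2π/N = 530.27 s = 8.8378 min ≈ 8.84 min.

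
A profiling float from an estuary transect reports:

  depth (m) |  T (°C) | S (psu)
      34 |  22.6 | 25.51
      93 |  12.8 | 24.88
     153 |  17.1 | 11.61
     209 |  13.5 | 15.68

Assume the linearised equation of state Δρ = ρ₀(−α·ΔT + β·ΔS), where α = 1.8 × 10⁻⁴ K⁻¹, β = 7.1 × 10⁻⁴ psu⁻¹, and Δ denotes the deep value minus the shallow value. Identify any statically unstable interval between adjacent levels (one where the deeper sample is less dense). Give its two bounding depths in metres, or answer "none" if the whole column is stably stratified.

Evaluate Δρ/ρ₀ = −αΔT + βΔS across each adjacent pair:
  34–93 m: −αΔT+βΔS = −(1.8 × 10⁻⁴)(-9.8)+(7.1 × 10⁻⁴)(-0.63) = 1.3 × 10⁻³ → stable
  93–153 m: −αΔT+βΔS = −(1.8 × 10⁻⁴)(+4.3)+(7.1 × 10⁻⁴)(-13.27) = -0.010 → UNSTABLE
  153–209 m: −αΔT+βΔS = −(1.8 × 10⁻⁴)(-3.6)+(7.1 × 10⁻⁴)(+4.07) = 3.5 × 10⁻³ → stable
The 93–153 m interval has Δρ < 0: lighter water underlies denser water.

93–153 m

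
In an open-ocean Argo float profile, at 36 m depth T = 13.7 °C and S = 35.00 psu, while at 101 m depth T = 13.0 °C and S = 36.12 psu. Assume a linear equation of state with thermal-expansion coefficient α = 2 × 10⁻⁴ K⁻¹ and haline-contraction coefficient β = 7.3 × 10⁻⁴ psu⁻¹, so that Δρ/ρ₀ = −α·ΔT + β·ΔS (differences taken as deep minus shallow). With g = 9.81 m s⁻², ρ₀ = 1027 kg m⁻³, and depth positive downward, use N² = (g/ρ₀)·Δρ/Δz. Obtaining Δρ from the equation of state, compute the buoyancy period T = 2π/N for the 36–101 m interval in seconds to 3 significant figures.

ΔT = -0.7 K, ΔS = +1.12 psu (deep − shallow).
Δρ/ρ₀ = −αΔT + βΔS = 1.40 × 10⁻⁴ + 8.176 × 10⁻⁴ = 9.576 × 10⁻⁴, so Δρ ≈ 0.9835 kg m⁻³.
N² = (g/ρ₀)·Δρ/Δz = g·(Δρ/ρ₀)/Δz = 9.81 × 9.576 × 10⁻⁴ / 65 = 1.4452 × 10⁻⁴ s⁻².
N = √(1.4452 × 10⁻⁴) = 0.012022 rad s⁻¹ → T = 2π/N = 522.64 s ≈ 523 s.

523 s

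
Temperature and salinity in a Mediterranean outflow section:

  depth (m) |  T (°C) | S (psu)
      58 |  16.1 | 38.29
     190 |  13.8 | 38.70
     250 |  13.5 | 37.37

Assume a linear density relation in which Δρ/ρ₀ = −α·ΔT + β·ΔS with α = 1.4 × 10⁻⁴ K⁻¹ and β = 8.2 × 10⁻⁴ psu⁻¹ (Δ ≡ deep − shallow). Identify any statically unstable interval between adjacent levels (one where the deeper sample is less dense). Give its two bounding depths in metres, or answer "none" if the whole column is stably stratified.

Evaluate Δρ/ρ₀ = −αΔT + βΔS across each adjacent pair:
  58–190 m: −αΔT+βΔS = −(1.4 × 10⁻⁴)(-2.3)+(8.2 × 10⁻⁴)(+0.41) = 6.6 × 10⁻⁴ → stable
  190–250 m: −αΔT+βΔS = −(1.4 × 10⁻⁴)(-0.3)+(8.2 × 10⁻⁴)(-1.33) = -1.0 × 10⁻³ → UNSTABLE
The 190–250 m interval has Δρ < 0: lighter water underlies denser water.

190–250 m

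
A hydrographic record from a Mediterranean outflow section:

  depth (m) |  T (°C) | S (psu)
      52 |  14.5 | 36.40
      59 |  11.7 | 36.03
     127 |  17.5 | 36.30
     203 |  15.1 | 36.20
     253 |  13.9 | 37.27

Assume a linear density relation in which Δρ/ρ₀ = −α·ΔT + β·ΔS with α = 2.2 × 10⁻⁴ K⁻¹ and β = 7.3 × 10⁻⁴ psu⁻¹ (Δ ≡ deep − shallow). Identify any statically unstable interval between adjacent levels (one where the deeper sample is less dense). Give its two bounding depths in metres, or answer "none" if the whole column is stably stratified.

Evaluate Δρ/ρ₀ = −αΔT + βΔS across each adjacent pair:
  52–59 m: −αΔT+βΔS = −(2.2 × 10⁻⁴)(-2.8)+(7.3 × 10⁻⁴)(-0.37) = 3.5 × 10⁻⁴ → stable
  59–127 m: −αΔT+βΔS = −(2.2 × 10⁻⁴)(+5.8)+(7.3 × 10⁻⁴)(+0.27) = -1.1 × 10⁻³ → UNSTABLE
  127–203 m: −αΔT+βΔS = −(2.2 × 10⁻⁴)(-2.4)+(7.3 × 10⁻⁴)(-0.10) = 4.6 × 10⁻⁴ → stable
  203–253 m: −αΔT+βΔS = −(2.2 × 10⁻⁴)(-1.2)+(7.3 × 10⁻⁴)(+1.07) = 1.0 × 10⁻³ → stable
The 59–127 m interval has Δρ < 0: lighter water underlies denser water.

59–127 m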